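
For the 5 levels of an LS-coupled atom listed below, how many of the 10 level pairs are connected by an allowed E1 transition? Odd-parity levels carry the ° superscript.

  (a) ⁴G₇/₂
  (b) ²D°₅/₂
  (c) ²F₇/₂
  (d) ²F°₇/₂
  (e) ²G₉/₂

(a)–(b): forbidden (ΔS, ΔL).
(a)–(c): forbidden (parity, ΔS).
(a)–(d): forbidden (ΔS).
(a)–(e): forbidden (parity, ΔS).
(b)–(c): allowed.
(b)–(d): forbidden (parity).
(b)–(e): forbidden (ΔL, ΔJ).
(c)–(d): allowed.
(c)–(e): forbidden (parity).
(d)–(e): allowed.
Allowed pairs: 3 of 10.

3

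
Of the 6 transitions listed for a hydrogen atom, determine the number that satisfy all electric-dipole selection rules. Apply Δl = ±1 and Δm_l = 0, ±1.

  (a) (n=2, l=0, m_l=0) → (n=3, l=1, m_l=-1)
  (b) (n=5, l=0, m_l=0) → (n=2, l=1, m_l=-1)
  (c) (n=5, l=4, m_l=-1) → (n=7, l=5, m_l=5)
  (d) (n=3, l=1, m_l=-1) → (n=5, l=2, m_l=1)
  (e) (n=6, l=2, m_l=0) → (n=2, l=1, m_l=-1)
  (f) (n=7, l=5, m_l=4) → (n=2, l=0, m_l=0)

3

(a) allowed
(b) allowed
(c) forbidden — Δm_l = +6 (E1 requires Δm_l = 0, ±1)
(d) forbidden — Δm_l = +2 (E1 requires Δm_l = 0, ±1)
(e) allowed
(f) forbidden — Δl = -5 (E1 requires Δl = ±1); Δm_l = -4 (E1 requires Δm_l = 0, ±1)
Total allowed: 3 of 6.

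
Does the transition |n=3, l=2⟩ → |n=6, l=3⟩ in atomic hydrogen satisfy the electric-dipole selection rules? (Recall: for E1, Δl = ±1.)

Δl = 3 − 2 = +1; the E1 rule Δl = ±1 is passes.
All E1 selection rules are satisfied.

allowed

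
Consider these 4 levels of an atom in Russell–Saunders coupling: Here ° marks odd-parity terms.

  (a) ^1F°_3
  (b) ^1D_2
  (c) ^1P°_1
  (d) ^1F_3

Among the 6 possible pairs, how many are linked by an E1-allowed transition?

3

(a)–(b): allowed.
(a)–(c): forbidden (parity, ΔL, ΔJ).
(a)–(d): allowed.
(b)–(c): allowed.
(b)–(d): forbidden (parity).
(c)–(d): forbidden (ΔL, ΔJ).
Allowed pairs: 3 of 6.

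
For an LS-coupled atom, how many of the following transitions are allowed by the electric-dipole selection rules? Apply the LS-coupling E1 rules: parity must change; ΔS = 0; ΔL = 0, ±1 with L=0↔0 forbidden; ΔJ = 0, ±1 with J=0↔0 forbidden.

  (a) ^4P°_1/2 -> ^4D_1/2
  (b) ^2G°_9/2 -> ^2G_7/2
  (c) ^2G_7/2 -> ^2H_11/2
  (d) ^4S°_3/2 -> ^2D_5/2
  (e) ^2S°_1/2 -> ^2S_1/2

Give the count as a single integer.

2

(a) allowed
(b) allowed
(c) forbidden (parity, ΔJ fail)
(d) forbidden (ΔS, ΔL fail)
(e) forbidden (ΔL fails)
Total allowed: 2 of 5.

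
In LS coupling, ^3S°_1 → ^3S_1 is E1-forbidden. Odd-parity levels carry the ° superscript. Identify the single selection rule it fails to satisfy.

the L=0 ↔ L=0 exclusion

Parity must change: odd → even — passes.
ΔS = 0: S: 1 → 1 — passes.
ΔL = 0, ±1 (not L=0↔0): L: 0 → 0, ΔL = +0 — fails.
ΔJ = 0, ±1 (not J=0↔0): J: 1 → 1, ΔJ = +0 — passes.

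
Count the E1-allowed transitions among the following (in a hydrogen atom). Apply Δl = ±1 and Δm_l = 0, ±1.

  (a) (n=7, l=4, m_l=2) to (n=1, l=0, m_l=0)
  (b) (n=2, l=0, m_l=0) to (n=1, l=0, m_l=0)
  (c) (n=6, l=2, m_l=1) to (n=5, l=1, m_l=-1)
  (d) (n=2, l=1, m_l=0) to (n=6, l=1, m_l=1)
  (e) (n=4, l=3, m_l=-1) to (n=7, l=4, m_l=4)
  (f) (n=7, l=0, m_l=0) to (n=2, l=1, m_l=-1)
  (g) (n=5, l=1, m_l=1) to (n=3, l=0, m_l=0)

(a) forbidden — Δl = -4 (E1 requires Δl = ±1); Δm_l = -2 (E1 requires Δm_l = 0, ±1)
(b) forbidden — Δl = +0 (E1 requires Δl = ±1)
(c) forbidden — Δm_l = -2 (E1 requires Δm_l = 0, ±1)
(d) forbidden — Δl = +0 (E1 requires Δl = ±1)
(e) forbidden — Δm_l = +5 (E1 requires Δm_l = 0, ±1)
(f) allowed
(g) allowed
Total allowed: 2 of 7.

2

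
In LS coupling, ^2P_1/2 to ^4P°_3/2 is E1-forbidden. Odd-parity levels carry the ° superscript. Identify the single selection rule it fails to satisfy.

the ΔS = 0 rule

Initial level: S=1/2, L=1, J=1/2, parity even. Final level: S=3/2, L=1, J=3/2, parity odd.
Parity must change: even → odd — satisfied.
ΔS = 0: S: 1/2 → 3/2 — violated.
ΔL = 0, ±1 (not L=0↔0): L: 1 → 1, ΔL = +0 — satisfied.
ΔJ = 0, ±1 (not J=0↔0): J: 1/2 → 3/2, ΔJ = +1 — satisfied.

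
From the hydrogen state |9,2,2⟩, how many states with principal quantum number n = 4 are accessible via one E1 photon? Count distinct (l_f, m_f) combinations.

4

E1 requires Δl = ±1, so l_f ∈ {1, 3}; with 0 ≤ l_f ≤ n_f−1 = 3, the allowed l_f values are {1, 3}.
For l_f = 1: m_f ∈ {m_i−1, m_i, m_i+1} ∩ [−1, 1] = {1} → 1 state.
For l_f = 3: m_f ∈ {m_i−1, m_i, m_i+1} ∩ [−3, 3] = {1, 2, 3} → 3 states.
Total: 4.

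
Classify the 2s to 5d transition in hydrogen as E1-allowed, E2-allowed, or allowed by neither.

Δl = 2 − 0 = +2; l_i + l_f = 2.
E1 (Δl = ±1): not satisfied.
E2 (Δl = 0,±2, l_i+l_f ≥ 2): satisfied.

E2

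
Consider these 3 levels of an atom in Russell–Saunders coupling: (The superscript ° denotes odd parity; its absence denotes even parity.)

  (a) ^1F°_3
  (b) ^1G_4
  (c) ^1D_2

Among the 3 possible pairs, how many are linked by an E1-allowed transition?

2

(a)–(b): allowed.
(a)–(c): allowed.
(b)–(c): forbidden (parity, ΔL, ΔJ).
Allowed pairs: 2 of 3.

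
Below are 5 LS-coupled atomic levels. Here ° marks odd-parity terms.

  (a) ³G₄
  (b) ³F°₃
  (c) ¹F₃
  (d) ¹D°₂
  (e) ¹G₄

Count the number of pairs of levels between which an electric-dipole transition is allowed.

2

(a)–(b): allowed.
(a)–(c): forbidden (parity, ΔS).
(a)–(d): forbidden (ΔS, ΔL, ΔJ).
(a)–(e): forbidden (parity, ΔS).
(b)–(c): forbidden (ΔS).
(b)–(d): forbidden (parity, ΔS).
(b)–(e): forbidden (ΔS).
(c)–(d): allowed.
(c)–(e): forbidden (parity).
(d)–(e): forbidden (ΔL, ΔJ).
Allowed pairs: 2 of 10.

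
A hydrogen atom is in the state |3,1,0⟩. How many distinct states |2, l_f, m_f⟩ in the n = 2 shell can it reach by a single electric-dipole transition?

E1 requires Δl = ±1, so l_f ∈ {0, 2}; with 0 ≤ l_f ≤ n_f−1 = 1, the allowed l_f values are {0}.
For l_f = 0: m_f ∈ {m_i−1, m_i, m_i+1} ∩ [−0, 0] = {0} → 1 state.
Total: 1.

1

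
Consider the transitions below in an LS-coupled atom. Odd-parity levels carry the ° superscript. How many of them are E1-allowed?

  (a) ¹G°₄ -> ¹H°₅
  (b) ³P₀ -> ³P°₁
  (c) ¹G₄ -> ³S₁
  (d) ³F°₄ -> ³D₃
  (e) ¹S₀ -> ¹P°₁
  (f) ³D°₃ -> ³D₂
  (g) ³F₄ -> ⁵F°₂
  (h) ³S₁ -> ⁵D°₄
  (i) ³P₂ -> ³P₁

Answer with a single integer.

(a) forbidden (parity fails)
(b) allowed
(c) forbidden (parity, ΔS, ΔL, ΔJ fail)
(d) allowed
(e) allowed
(f) allowed
(g) forbidden (ΔS, ΔJ fail)
(h) forbidden (ΔS, ΔL, ΔJ fail)
(i) forbidden (parity fails)
Total allowed: 4 of 9.

4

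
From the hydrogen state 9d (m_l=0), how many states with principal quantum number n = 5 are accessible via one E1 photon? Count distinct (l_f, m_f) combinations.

E1 requires Δl = ±1, so l_f ∈ {1, 3}; with 0 ≤ l_f ≤ n_f−1 = 4, the allowed l_f values are {1, 3}.
For l_f = 1: m_f ∈ {m_i−1, m_i, m_i+1} ∩ [−1, 1] = {-1, 0, 1} → 3 states.
For l_f = 3: m_f ∈ {m_i−1, m_i, m_i+1} ∩ [−3, 3] = {-1, 0, 1} → 3 states.
Total: 6.

6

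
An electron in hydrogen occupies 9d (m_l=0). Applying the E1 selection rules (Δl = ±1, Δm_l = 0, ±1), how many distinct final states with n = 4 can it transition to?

6

E1 requires Δl = ±1, so l_f ∈ {1, 3}; with 0 ≤ l_f ≤ n_f−1 = 3, the allowed l_f values are {1, 3}.
For l_f = 1: m_f ∈ {m_i−1, m_i, m_i+1} ∩ [−1, 1] = {-1, 0, 1} → 3 states.
For l_f = 3: m_f ∈ {m_i−1, m_i, m_i+1} ∩ [−3, 3] = {-1, 0, 1} → 3 states.
Total: 6.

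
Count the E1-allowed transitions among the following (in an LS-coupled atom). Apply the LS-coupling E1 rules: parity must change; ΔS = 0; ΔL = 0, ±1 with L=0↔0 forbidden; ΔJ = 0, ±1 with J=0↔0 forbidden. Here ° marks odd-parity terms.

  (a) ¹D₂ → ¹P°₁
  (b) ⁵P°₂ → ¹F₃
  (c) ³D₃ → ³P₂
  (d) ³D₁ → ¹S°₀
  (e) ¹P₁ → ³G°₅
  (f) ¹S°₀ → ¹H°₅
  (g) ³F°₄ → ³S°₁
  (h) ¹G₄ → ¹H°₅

2

(a) allowed
(b) forbidden (ΔS, ΔL fail)
(c) forbidden (parity fails)
(d) forbidden (ΔS, ΔL fail)
(e) forbidden (ΔS, ΔL, ΔJ fail)
(f) forbidden (parity, ΔL, ΔJ fail)
(g) forbidden (parity, ΔL, ΔJ fail)
(h) allowed
Total allowed: 2 of 8.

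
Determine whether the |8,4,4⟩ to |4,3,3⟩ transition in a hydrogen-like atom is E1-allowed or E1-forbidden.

allowed

Δl = 3 − 4 = -1; the E1 rule Δl = ±1 is ok.
m_l: 4 → 3 (Δm_l = -1). |Δm_l| ≤ 1 ok.
All E1 selection rules are satisfied.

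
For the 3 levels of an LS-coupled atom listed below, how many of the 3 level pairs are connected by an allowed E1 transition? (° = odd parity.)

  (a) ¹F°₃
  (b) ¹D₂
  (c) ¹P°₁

2

(a)–(b): allowed.
(a)–(c): forbidden (parity, ΔL, ΔJ).
(b)–(c): allowed.
Allowed pairs: 2 of 3.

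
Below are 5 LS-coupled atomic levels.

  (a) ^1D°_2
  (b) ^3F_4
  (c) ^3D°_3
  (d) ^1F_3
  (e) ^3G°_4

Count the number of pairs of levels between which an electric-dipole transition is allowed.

(a)–(b): forbidden (ΔS, ΔJ).
(a)–(c): forbidden (parity, ΔS).
(a)–(d): allowed.
(a)–(e): forbidden (parity, ΔS, ΔL, ΔJ).
(b)–(c): allowed.
(b)–(d): forbidden (parity, ΔS).
(b)–(e): allowed.
(c)–(d): forbidden (ΔS).
(c)–(e): forbidden (parity, ΔL).
(d)–(e): forbidden (ΔS).
Allowed pairs: 3 of 10.

3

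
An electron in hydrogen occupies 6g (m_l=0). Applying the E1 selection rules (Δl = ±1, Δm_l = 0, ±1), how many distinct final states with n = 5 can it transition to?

3

E1 requires Δl = ±1, so l_f ∈ {3, 5}; with 0 ≤ l_f ≤ n_f−1 = 4, the allowed l_f values are {3}.
For l_f = 3: m_f ∈ {m_i−1, m_i, m_i+1} ∩ [−3, 3] = {-1, 0, 1} → 3 states.
Total: 3.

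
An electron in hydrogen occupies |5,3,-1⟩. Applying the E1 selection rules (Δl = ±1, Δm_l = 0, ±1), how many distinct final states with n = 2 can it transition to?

E1 requires l_f ∈ {2, 4}, but neither lies in [0, 1], so no final state is reachable.
Total: 0.

0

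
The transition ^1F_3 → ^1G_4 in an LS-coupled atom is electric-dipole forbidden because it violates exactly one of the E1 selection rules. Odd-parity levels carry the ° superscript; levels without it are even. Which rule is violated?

parity

Initial level: S=0, L=3, J=3, parity even. Final level: S=0, L=4, J=4, parity even.
Parity must change: even → even — violated.
ΔS = 0: S: 0 → 0 — satisfied.
ΔL = 0, ±1 (not L=0↔0): L: 3 → 4, ΔL = +1 — satisfied.
ΔJ = 0, ±1 (not J=0↔0): J: 3 → 4, ΔJ = +1 — satisfied.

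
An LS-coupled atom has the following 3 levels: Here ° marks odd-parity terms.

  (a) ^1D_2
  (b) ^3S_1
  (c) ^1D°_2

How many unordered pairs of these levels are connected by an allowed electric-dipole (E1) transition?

(a)–(b): forbidden (parity, ΔS, ΔL).
(a)–(c): allowed.
(b)–(c): forbidden (ΔS, ΔL).
Allowed pairs: 1 of 3.

1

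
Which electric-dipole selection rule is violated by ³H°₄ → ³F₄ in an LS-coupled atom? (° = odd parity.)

Reading off the term symbols: S 1→1, L 5→3, J 4→4, parity odd→even.
Parity must change: odd → even — ok.
ΔJ = 0, ±1 (not J=0↔0): J: 4 → 4, ΔJ = +0 — ok.
ΔL = 0, ±1 (not L=0↔0): L: 5 → 3, ΔL = -2 — fails.
ΔS = 0: S: 1 → 1 — ok.

the ΔL = 0, ±1 rule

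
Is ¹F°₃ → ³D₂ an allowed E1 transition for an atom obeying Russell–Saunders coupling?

Initial level: S=0, L=3, J=3, parity odd. Final level: S=1, L=2, J=2, parity even.
ΔL = 0, ±1 (not L=0↔0): L: 3 → 2, ΔL = -1 — ok.
ΔS = 0: S: 0 → 1 — fails.
Parity must change: odd → even — ok.
ΔJ = 0, ±1 (not J=0↔0): J: 3 → 2, ΔJ = -1 — ok.
Rule(s) violated: ΔS.

forbidden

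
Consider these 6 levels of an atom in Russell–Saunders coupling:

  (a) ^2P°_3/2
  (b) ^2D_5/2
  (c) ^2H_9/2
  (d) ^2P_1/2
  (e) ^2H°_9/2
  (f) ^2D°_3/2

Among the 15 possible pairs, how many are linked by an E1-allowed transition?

(a)–(b): allowed.
(a)–(c): forbidden (ΔL, ΔJ).
(a)–(d): allowed.
(a)–(e): forbidden (parity, ΔL, ΔJ).
(a)–(f): forbidden (parity).
(b)–(c): forbidden (parity, ΔL, ΔJ).
(b)–(d): forbidden (parity, ΔJ).
(b)–(e): forbidden (ΔL, ΔJ).
(b)–(f): allowed.
(c)–(d): forbidden (parity, ΔL, ΔJ).
(c)–(e): allowed.
(c)–(f): forbidden (ΔL, ΔJ).
(d)–(e): forbidden (ΔL, ΔJ).
(d)–(f): allowed.
(e)–(f): forbidden (parity, ΔL, ΔJ).
Allowed pairs: 5 of 15.

5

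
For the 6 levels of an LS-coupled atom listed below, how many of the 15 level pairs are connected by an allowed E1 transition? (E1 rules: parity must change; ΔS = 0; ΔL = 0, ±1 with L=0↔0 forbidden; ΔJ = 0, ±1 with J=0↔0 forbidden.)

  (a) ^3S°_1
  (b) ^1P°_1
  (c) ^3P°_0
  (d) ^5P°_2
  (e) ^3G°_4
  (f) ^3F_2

(a)–(b): forbidden (parity, ΔS).
(a)–(c): forbidden (parity).
(a)–(d): forbidden (parity, ΔS).
(a)–(e): forbidden (parity, ΔL, ΔJ).
(a)–(f): forbidden (ΔL).
(b)–(c): forbidden (parity, ΔS).
(b)–(d): forbidden (parity, ΔS).
(b)–(e): forbidden (parity, ΔS, ΔL, ΔJ).
(b)–(f): forbidden (ΔS, ΔL).
(c)–(d): forbidden (parity, ΔS, ΔJ).
(c)–(e): forbidden (parity, ΔL, ΔJ).
(c)–(f): forbidden (ΔL, ΔJ).
(d)–(e): forbidden (parity, ΔS, ΔL, ΔJ).
(d)–(f): forbidden (ΔS, ΔL).
(e)–(f): forbidden (ΔJ).
Allowed pairs: 0 of 15.

0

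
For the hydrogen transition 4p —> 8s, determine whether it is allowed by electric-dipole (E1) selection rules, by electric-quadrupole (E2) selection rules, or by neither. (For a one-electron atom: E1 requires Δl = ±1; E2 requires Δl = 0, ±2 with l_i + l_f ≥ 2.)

E1

Δl = 0 − 1 = -1; l_i + l_f = 1.
E1 (Δl = ±1): satisfied.
E2 (Δl = 0,±2, l_i+l_f ≥ 2): not satisfied.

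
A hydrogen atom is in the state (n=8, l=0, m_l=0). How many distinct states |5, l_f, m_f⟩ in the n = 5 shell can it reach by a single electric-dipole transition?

E1 requires Δl = ±1, so l_f ∈ {-1, 1}; with 0 ≤ l_f ≤ n_f−1 = 4, the allowed l_f values are {1}.
For l_f = 1: m_f ∈ {m_i−1, m_i, m_i+1} ∩ [−1, 1] = {-1, 0, 1} → 3 states.
Total: 3.

3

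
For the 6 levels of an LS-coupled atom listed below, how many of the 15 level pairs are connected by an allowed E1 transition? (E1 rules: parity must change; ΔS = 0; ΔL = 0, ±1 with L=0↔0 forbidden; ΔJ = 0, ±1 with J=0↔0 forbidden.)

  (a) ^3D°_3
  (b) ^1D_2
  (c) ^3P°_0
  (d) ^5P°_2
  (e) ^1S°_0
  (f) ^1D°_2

(a)–(b): forbidden (ΔS).
(a)–(c): forbidden (parity, ΔJ).
(a)–(d): forbidden (parity, ΔS).
(a)–(e): forbidden (parity, ΔS, ΔL, ΔJ).
(a)–(f): forbidden (parity, ΔS).
(b)–(c): forbidden (ΔS, ΔJ).
(b)–(d): forbidden (ΔS).
(b)–(e): forbidden (ΔL, ΔJ).
(b)–(f): allowed.
(c)–(d): forbidden (parity, ΔS, ΔJ).
(c)–(e): forbidden (parity, ΔS, ΔJ).
(c)–(f): forbidden (parity, ΔS, ΔJ).
(d)–(e): forbidden (parity, ΔS, ΔJ).
(d)–(f): forbidden (parity, ΔS).
(e)–(f): forbidden (parity, ΔL, ΔJ).
Allowed pairs: 1 of 15.

1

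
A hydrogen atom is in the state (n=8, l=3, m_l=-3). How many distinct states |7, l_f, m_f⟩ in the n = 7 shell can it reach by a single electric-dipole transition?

E1 requires Δl = ±1, so l_f ∈ {2, 4}; with 0 ≤ l_f ≤ n_f−1 = 6, the allowed l_f values are {2, 4}.
For l_f = 2: m_f ∈ {m_i−1, m_i, m_i+1} ∩ [−2, 2] = {-2} → 1 state.
For l_f = 4: m_f ∈ {m_i−1, m_i, m_i+1} ∩ [−4, 4] = {-4, -3, -2} → 3 states.
Total: 4.

4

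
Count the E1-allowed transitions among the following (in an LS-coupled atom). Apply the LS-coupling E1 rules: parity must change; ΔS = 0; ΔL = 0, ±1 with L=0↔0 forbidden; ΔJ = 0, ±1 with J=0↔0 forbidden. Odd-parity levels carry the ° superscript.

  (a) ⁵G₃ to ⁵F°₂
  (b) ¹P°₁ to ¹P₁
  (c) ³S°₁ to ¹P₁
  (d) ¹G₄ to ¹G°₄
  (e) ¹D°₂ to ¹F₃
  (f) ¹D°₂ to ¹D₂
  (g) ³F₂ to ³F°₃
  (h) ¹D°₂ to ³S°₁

(a) allowed
(b) allowed
(c) forbidden (ΔS fails)
(d) allowed
(e) allowed
(f) allowed
(g) allowed
(h) forbidden (parity, ΔS, ΔL fail)
Total allowed: 6 of 8.

6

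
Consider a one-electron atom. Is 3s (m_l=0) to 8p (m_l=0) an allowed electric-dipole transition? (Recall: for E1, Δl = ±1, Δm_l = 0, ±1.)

l: 0 → 1 (Δl = +1). Δl = ±1 passes.
m_l: 0 → 0 (Δm_l = +0). |Δm_l| ≤ 1 passes.
All E1 selection rules are satisfied.

allowed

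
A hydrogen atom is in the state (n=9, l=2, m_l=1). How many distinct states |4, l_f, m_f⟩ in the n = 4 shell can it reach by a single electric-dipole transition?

E1 requires Δl = ±1, so l_f ∈ {1, 3}; with 0 ≤ l_f ≤ n_f−1 = 3, the allowed l_f values are {1, 3}.
For l_f = 1: m_f ∈ {m_i−1, m_i, m_i+1} ∩ [−1, 1] = {0, 1} → 2 states.
For l_f = 3: m_f ∈ {m_i−1, m_i, m_i+1} ∩ [−3, 3] = {0, 1, 2} → 3 states.
Total: 5.

5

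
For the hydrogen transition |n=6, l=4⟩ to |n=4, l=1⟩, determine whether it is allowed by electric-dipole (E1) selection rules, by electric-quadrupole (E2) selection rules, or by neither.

Δl = 1 − 4 = -3; l_i + l_f = 5.
E1 (Δl = ±1): not satisfied.
E2 (Δl = 0,±2, l_i+l_f ≥ 2): not satisfied.

neither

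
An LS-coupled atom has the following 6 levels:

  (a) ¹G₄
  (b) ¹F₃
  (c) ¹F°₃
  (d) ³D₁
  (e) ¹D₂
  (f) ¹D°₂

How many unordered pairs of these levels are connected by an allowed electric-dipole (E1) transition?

(a)–(b): forbidden (parity).
(a)–(c): allowed.
(a)–(d): forbidden (parity, ΔS, ΔL, ΔJ).
(a)–(e): forbidden (parity, ΔL, ΔJ).
(a)–(f): forbidden (ΔL, ΔJ).
(b)–(c): allowed.
(b)–(d): forbidden (parity, ΔS, ΔJ).
(b)–(e): forbidden (parity).
(b)–(f): allowed.
(c)–(d): forbidden (ΔS, ΔJ).
(c)–(e): allowed.
(c)–(f): forbidden (parity).
(d)–(e): forbidden (parity, ΔS).
(d)–(f): forbidden (ΔS).
(e)–(f): allowed.
Allowed pairs: 5 of 15.

5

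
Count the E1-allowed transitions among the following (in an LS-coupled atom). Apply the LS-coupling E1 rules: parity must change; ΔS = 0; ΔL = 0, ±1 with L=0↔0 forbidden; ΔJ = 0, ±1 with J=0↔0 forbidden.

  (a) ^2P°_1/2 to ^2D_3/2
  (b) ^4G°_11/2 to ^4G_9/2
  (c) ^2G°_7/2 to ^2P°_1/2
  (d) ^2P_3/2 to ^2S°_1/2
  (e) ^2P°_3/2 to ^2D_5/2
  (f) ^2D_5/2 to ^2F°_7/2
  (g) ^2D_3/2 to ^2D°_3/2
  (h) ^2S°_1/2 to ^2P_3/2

(a) allowed
(b) allowed
(c) forbidden (parity, ΔL, ΔJ fail)
(d) allowed
(e) allowed
(f) allowed
(g) allowed
(h) allowed
Total allowed: 7 of 8.

7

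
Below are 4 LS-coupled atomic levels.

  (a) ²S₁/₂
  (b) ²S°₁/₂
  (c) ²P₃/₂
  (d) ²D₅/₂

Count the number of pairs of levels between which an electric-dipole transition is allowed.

1

(a)–(b): forbidden (ΔL).
(a)–(c): forbidden (parity).
(a)–(d): forbidden (parity, ΔL, ΔJ).
(b)–(c): allowed.
(b)–(d): forbidden (ΔL, ΔJ).
(c)–(d): forbidden (parity).
Allowed pairs: 1 of 6.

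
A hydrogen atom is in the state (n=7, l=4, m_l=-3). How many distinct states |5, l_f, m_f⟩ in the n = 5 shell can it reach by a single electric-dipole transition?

2

E1 requires Δl = ±1, so l_f ∈ {3, 5}; with 0 ≤ l_f ≤ n_f−1 = 4, the allowed l_f values are {3}.
For l_f = 3: m_f ∈ {m_i−1, m_i, m_i+1} ∩ [−3, 3] = {-3, -2} → 2 states.
Total: 2.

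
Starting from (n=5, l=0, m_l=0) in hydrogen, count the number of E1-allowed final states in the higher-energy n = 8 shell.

3

E1 requires Δl = ±1, so l_f ∈ {-1, 1}; with 0 ≤ l_f ≤ n_f−1 = 7, the allowed l_f values are {1}.
For l_f = 1: m_f ∈ {m_i−1, m_i, m_i+1} ∩ [−1, 1] = {-1, 0, 1} → 3 states.
Total: 3.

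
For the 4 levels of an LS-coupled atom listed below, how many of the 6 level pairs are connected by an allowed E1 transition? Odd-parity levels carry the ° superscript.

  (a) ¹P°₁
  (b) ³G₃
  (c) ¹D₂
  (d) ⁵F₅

1

(a)–(b): forbidden (ΔS, ΔL, ΔJ).
(a)–(c): allowed.
(a)–(d): forbidden (ΔS, ΔL, ΔJ).
(b)–(c): forbidden (parity, ΔS, ΔL).
(b)–(d): forbidden (parity, ΔS, ΔJ).
(c)–(d): forbidden (parity, ΔS, ΔJ).
Allowed pairs: 1 of 6.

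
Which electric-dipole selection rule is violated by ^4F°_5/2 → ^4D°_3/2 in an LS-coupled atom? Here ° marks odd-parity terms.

parity

Initial level: S=3/2, L=3, J=5/2, parity odd. Final level: S=3/2, L=2, J=3/2, parity odd.
Parity must change: odd → odd — violated.
ΔS = 0: S: 3/2 → 3/2 — satisfied.
ΔL = 0, ±1 (not L=0↔0): L: 3 → 2, ΔL = -1 — satisfied.
ΔJ = 0, ±1 (not J=0↔0): J: 5/2 → 3/2, ΔJ = -1 — satisfied.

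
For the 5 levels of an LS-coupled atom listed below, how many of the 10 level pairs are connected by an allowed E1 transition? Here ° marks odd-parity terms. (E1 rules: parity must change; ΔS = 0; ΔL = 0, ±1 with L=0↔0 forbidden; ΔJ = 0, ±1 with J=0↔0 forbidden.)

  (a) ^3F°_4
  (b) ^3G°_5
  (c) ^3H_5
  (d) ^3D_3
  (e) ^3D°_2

(a)–(b): forbidden (parity).
(a)–(c): forbidden (ΔL).
(a)–(d): allowed.
(a)–(e): forbidden (parity, ΔJ).
(b)–(c): allowed.
(b)–(d): forbidden (ΔL, ΔJ).
(b)–(e): forbidden (parity, ΔL, ΔJ).
(c)–(d): forbidden (parity, ΔL, ΔJ).
(c)–(e): forbidden (ΔL, ΔJ).
(d)–(e): allowed.
Allowed pairs: 3 of 10.

3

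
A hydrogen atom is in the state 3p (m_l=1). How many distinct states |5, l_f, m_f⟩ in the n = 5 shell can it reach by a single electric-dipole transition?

4

E1 requires Δl = ±1, so l_f ∈ {0, 2}; with 0 ≤ l_f ≤ n_f−1 = 4, the allowed l_f values are {0, 2}.
For l_f = 0: m_f ∈ {m_i−1, m_i, m_i+1} ∩ [−0, 0] = {0} → 1 state.
For l_f = 2: m_f ∈ {m_i−1, m_i, m_i+1} ∩ [−2, 2] = {0, 1, 2} → 3 states.
Total: 4.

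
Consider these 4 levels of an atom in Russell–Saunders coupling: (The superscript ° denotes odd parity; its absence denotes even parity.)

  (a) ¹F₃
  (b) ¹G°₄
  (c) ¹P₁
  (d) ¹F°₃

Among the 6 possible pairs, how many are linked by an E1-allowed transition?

2

(a)–(b): allowed.
(a)–(c): forbidden (parity, ΔL, ΔJ).
(a)–(d): allowed.
(b)–(c): forbidden (ΔL, ΔJ).
(b)–(d): forbidden (parity).
(c)–(d): forbidden (ΔL, ΔJ).
Allowed pairs: 2 of 6.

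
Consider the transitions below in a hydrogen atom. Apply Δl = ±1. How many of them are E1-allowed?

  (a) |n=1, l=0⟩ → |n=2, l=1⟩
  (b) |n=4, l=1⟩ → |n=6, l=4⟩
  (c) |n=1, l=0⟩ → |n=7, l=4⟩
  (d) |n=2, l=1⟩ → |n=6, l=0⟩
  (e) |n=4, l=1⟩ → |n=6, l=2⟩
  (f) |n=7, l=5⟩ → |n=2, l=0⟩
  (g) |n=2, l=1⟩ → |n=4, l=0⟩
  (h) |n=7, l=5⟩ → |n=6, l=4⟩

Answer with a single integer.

(a) allowed
(b) forbidden — Δl = +3 (E1 requires Δl = ±1)
(c) forbidden — Δl = +4 (E1 requires Δl = ±1)
(d) allowed
(e) allowed
(f) forbidden — Δl = -5 (E1 requires Δl = ±1)
(g) allowed
(h) allowed
Total allowed: 5 of 8.

5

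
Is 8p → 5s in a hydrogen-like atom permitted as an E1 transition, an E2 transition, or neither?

Δl = 0 − 1 = -1; l_i + l_f = 1.
E1 (Δl = ±1): satisfied.
E2 (Δl = 0,±2, l_i+l_f ≥ 2): not satisfied.

E1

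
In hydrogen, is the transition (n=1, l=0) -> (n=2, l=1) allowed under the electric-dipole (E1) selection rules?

l: 0 → 1 (Δl = +1). Δl = ±1 ✓.
All E1 selection rules are satisfied.

allowed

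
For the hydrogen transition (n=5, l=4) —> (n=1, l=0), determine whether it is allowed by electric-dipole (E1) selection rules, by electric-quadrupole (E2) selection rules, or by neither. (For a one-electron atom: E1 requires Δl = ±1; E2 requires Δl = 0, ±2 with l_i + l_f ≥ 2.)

neither

Δl = 0 − 4 = -4; l_i + l_f = 4.
E1 (Δl = ±1): not satisfied.
E2 (Δl = 0,±2, l_i+l_f ≥ 2): not satisfied.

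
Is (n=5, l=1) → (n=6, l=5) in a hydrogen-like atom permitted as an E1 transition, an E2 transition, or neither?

Δl = 5 − 1 = +4; l_i + l_f = 6.
E1 (Δl = ±1): not satisfied.
E2 (Δl = 0,±2, l_i+l_f ≥ 2): not satisfied.

neither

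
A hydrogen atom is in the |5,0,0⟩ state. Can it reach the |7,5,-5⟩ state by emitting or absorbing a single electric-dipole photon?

forbidden

Initial l = 0, final l = 5, so Δl = +5. E1 requires Δl = ±1: violated.
Δm_l = -5 − (0) = -5. E1 requires Δm_l = 0, ±1: violated.
The transition is electric-dipole forbidden.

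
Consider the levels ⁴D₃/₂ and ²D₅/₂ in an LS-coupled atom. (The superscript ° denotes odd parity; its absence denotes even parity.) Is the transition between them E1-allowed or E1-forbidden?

Initial level: S=3/2, L=2, J=3/2, parity even. Final level: S=1/2, L=2, J=5/2, parity even.
Parity must change: even → even — fails.
ΔS = 0: S: 3/2 → 1/2 — fails.
ΔL = 0, ±1 (not L=0↔0): L: 2 → 2, ΔL = +0 — passes.
ΔJ = 0, ±1 (not J=0↔0): J: 3/2 → 5/2, ΔJ = +1 — passes.
Rule(s) violated: parity, ΔS.

forbidden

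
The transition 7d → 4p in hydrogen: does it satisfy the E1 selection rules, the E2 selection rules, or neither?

Δl = 1 − 2 = -1; l_i + l_f = 3.
E1 (Δl = ±1): satisfied.
E2 (Δl = 0,±2, l_i+l_f ≥ 2): not satisfied.

E1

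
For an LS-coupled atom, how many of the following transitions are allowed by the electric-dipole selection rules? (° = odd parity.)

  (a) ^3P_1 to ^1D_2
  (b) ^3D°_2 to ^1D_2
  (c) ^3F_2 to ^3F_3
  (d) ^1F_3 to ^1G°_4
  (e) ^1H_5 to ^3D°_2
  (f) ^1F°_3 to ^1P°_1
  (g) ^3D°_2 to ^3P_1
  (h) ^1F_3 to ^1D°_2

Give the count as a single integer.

3

(a) forbidden (parity, ΔS fail)
(b) forbidden (ΔS fails)
(c) forbidden (parity fails)
(d) allowed
(e) forbidden (ΔS, ΔL, ΔJ fail)
(f) forbidden (parity, ΔL, ΔJ fail)
(g) allowed
(h) allowed
Total allowed: 3 of 8.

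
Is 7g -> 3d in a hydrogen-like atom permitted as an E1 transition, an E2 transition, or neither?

E2

Δl = 2 − 4 = -2; l_i + l_f = 6.
E1 (Δl = ±1): not satisfied.
E2 (Δl = 0,±2, l_i+l_f ≥ 2): satisfied.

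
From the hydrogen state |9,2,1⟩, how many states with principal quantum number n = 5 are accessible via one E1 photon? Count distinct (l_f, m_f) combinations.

E1 requires Δl = ±1, so l_f ∈ {1, 3}; with 0 ≤ l_f ≤ n_f−1 = 4, the allowed l_f values are {1, 3}.
For l_f = 1: m_f ∈ {m_i−1, m_i, m_i+1} ∩ [−1, 1] = {0, 1} → 2 states.
For l_f = 3: m_f ∈ {m_i−1, m_i, m_i+1} ∩ [−3, 3] = {0, 1, 2} → 3 states.
Total: 5.

5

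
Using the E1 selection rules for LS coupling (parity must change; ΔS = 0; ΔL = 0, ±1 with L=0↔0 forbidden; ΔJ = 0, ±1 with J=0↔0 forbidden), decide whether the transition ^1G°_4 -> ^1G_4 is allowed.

allowed

Initial level: S=0, L=4, J=4, parity odd. Final level: S=0, L=4, J=4, parity even.
Parity must change: odd → even — ✓.
ΔS = 0: S: 0 → 0 — ✓.
ΔL = 0, ±1 (not L=0↔0): L: 4 → 4, ΔL = +0 — ✓.
ΔJ = 0, ±1 (not J=0↔0): J: 4 → 4, ΔJ = +0 — ✓.
All four E1 rules are satisfied.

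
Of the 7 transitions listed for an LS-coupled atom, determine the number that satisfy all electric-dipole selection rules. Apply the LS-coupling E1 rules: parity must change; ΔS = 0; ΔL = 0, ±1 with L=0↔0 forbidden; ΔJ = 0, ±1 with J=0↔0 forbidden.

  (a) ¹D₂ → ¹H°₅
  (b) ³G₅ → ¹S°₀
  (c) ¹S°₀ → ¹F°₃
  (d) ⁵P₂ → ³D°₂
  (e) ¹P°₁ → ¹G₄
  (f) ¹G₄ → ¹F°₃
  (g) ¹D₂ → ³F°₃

(a) forbidden (ΔL, ΔJ fail)
(b) forbidden (ΔS, ΔL, ΔJ fail)
(c) forbidden (parity, ΔL, ΔJ fail)
(d) forbidden (ΔS fails)
(e) forbidden (ΔL, ΔJ fail)
(f) allowed
(g) forbidden (ΔS fails)
Total allowed: 1 of 7.

1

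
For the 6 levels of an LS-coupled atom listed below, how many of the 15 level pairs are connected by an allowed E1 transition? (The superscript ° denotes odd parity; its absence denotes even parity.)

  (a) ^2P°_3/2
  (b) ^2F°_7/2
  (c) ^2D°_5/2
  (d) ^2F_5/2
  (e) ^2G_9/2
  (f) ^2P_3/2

(a)–(b): forbidden (parity, ΔL, ΔJ).
(a)–(c): forbidden (parity).
(a)–(d): forbidden (ΔL).
(a)–(e): forbidden (ΔL, ΔJ).
(a)–(f): allowed.
(b)–(c): forbidden (parity).
(b)–(d): allowed.
(b)–(e): allowed.
(b)–(f): forbidden (ΔL, ΔJ).
(c)–(d): allowed.
(c)–(e): forbidden (ΔL, ΔJ).
(c)–(f): allowed.
(d)–(e): forbidden (parity, ΔJ).
(d)–(f): forbidden (parity, ΔL).
(e)–(f): forbidden (parity, ΔL, ΔJ).
Allowed pairs: 5 of 15.

5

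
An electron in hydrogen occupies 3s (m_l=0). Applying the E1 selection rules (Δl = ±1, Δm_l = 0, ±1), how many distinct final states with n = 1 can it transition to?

0

E1 requires l_f ∈ {-1, 1}, but neither lies in [0, 0], so no final state is reachable.
Total: 0.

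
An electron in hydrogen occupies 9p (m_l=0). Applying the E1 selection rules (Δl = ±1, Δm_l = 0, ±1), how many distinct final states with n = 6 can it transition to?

E1 requires Δl = ±1, so l_f ∈ {0, 2}; with 0 ≤ l_f ≤ n_f−1 = 5, the allowed l_f values are {0, 2}.
For l_f = 0: m_f ∈ {m_i−1, m_i, m_i+1} ∩ [−0, 0] = {0} → 1 state.
For l_f = 2: m_f ∈ {m_i−1, m_i, m_i+1} ∩ [−2, 2] = {-1, 0, 1} → 3 states.
Total: 4.

4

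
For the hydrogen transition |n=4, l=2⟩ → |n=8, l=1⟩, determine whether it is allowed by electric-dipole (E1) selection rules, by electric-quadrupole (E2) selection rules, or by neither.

Δl = 1 − 2 = -1; l_i + l_f = 3.
E1 (Δl = ±1): satisfied.
E2 (Δl = 0,±2, l_i+l_f ≥ 2): not satisfied.

E1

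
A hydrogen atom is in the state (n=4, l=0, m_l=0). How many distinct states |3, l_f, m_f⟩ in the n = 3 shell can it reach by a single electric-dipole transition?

3

E1 requires Δl = ±1, so l_f ∈ {-1, 1}; with 0 ≤ l_f ≤ n_f−1 = 2, the allowed l_f values are {1}.
For l_f = 1: m_f ∈ {m_i−1, m_i, m_i+1} ∩ [−1, 1] = {-1, 0, 1} → 3 states.
Total: 3.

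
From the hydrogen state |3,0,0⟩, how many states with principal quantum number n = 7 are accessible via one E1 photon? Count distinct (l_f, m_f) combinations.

3

E1 requires Δl = ±1, so l_f ∈ {-1, 1}; with 0 ≤ l_f ≤ n_f−1 = 6, the allowed l_f values are {1}.
For l_f = 1: m_f ∈ {m_i−1, m_i, m_i+1} ∩ [−1, 1] = {-1, 0, 1} → 3 states.
Total: 3.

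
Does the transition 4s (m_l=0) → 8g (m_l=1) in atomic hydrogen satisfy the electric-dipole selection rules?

forbidden

Initial l = 0, final l = 4, so Δl = +4. E1 requires Δl = ±1: fails.
m_l: 0 → 1 (Δm_l = +1). |Δm_l| ≤ 1 ok.
The transition is electric-dipole forbidden.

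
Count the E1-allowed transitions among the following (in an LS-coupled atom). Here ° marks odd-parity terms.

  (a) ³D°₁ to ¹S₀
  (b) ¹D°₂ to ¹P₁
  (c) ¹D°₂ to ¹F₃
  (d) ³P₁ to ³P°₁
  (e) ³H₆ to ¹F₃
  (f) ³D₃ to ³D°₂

4

(a) forbidden (ΔS, ΔL fail)
(b) allowed
(c) allowed
(d) allowed
(e) forbidden (parity, ΔS, ΔL, ΔJ fail)
(f) allowed
Total allowed: 4 of 6.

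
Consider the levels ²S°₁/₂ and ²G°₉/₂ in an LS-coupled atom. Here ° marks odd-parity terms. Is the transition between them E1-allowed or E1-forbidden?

Reading off the term symbols: S 1/2→1/2, L 0→4, J 1/2→9/2, parity odd→odd.
ΔL = 0, ±1 (not L=0↔0): L: 0 → 4, ΔL = +4 — ✗.
Parity must change: odd → odd — ✗.
ΔS = 0: S: 1/2 → 1/2 — ✓.
ΔJ = 0, ±1 (not J=0↔0): J: 1/2 → 9/2, ΔJ = +4 — ✗.
Rule(s) violated: parity, ΔL, ΔJ.

forbidden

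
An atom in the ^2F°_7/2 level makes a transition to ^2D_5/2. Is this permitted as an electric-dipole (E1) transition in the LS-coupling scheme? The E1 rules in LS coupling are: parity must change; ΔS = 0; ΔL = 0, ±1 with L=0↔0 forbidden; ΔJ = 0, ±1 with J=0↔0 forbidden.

Parity must change: odd → even — satisfied.
ΔS = 0: S: 1/2 → 1/2 — satisfied.
ΔL = 0, ±1 (not L=0↔0): L: 3 → 2, ΔL = -1 — satisfied.
ΔJ = 0, ±1 (not J=0↔0): J: 7/2 → 5/2, ΔJ = -1 — satisfied.
All four E1 rules are satisfied.

allowed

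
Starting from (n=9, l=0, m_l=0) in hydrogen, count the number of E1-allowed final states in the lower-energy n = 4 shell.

E1 requires Δl = ±1, so l_f ∈ {-1, 1}; with 0 ≤ l_f ≤ n_f−1 = 3, the allowed l_f values are {1}.
For l_f = 1: m_f ∈ {m_i−1, m_i, m_i+1} ∩ [−1, 1] = {-1, 0, 1} → 3 states.
Total: 3.

3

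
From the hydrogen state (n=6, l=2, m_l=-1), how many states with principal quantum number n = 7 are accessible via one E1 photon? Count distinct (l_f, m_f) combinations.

E1 requires Δl = ±1, so l_f ∈ {1, 3}; with 0 ≤ l_f ≤ n_f−1 = 6, the allowed l_f values are {1, 3}.
For l_f = 1: m_f ∈ {m_i−1, m_i, m_i+1} ∩ [−1, 1] = {-1, 0} → 2 states.
For l_f = 3: m_f ∈ {m_i−1, m_i, m_i+1} ∩ [−3, 3] = {-2, -1, 0} → 3 states.
Total: 5.

5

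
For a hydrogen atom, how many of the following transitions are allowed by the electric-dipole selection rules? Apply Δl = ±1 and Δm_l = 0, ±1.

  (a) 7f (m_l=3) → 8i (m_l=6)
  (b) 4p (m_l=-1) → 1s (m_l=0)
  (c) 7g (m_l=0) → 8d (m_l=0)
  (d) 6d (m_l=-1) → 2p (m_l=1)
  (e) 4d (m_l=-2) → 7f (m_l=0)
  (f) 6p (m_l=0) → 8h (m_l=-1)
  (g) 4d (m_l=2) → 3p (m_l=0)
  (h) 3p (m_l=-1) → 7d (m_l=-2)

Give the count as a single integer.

2

(a) forbidden — Δl = +3 (E1 requires Δl = ±1); Δm_l = +3 (E1 requires Δm_l = 0, ±1)
(b) allowed
(c) forbidden — Δl = -2 (E1 requires Δl = ±1)
(d) forbidden — Δm_l = +2 (E1 requires Δm_l = 0, ±1)
(e) forbidden — Δm_l = +2 (E1 requires Δm_l = 0, ±1)
(f) forbidden — Δl = +4 (E1 requires Δl = ±1)
(g) forbidden — Δm_l = -2 (E1 requires Δm_l = 0, ±1)
(h) allowed
Total allowed: 2 of 8.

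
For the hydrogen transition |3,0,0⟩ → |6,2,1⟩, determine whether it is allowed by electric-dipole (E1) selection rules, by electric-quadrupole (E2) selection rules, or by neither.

Δl = 2 − 0 = +2; l_i + l_f = 2.
Δm_l = +1.
E1 (Δl = ±1, |Δm_l| ≤ 1): not satisfied.
E2 (Δl = 0,±2, l_i+l_f ≥ 2, |Δm_l| ≤ 2): satisfied.

E2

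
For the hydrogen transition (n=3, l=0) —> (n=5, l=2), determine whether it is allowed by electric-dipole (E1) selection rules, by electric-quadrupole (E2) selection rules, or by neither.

Δl = 2 − 0 = +2; l_i + l_f = 2.
E1 (Δl = ±1): not satisfied.
E2 (Δl = 0,±2, l_i+l_f ≥ 2): satisfied.

E2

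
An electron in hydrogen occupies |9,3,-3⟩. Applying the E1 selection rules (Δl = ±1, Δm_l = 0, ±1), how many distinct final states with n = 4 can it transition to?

1

E1 requires Δl = ±1, so l_f ∈ {2, 4}; with 0 ≤ l_f ≤ n_f−1 = 3, the allowed l_f values are {2}.
For l_f = 2: m_f ∈ {m_i−1, m_i, m_i+1} ∩ [−2, 2] = {-2} → 1 state.
Total: 1.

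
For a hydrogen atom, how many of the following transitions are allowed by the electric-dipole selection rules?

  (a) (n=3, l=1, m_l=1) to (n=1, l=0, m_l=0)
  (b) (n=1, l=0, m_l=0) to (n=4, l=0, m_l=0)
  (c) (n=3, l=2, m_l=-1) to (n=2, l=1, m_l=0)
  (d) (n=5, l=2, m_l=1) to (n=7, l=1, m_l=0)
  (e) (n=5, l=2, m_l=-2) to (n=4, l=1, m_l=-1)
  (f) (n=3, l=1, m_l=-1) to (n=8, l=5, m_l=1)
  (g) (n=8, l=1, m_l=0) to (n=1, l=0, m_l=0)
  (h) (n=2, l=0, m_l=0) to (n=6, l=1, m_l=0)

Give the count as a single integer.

(a) allowed
(b) forbidden — Δl = +0 (E1 requires Δl = ±1)
(c) allowed
(d) allowed
(e) allowed
(f) forbidden — Δl = +4 (E1 requires Δl = ±1); Δm_l = +2 (E1 requires Δm_l = 0, ±1)
(g) allowed
(h) allowed
Total allowed: 6 of 8.

6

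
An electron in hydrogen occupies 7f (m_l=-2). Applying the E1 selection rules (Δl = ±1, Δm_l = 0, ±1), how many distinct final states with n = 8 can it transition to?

E1 requires Δl = ±1, so l_f ∈ {2, 4}; with 0 ≤ l_f ≤ n_f−1 = 7, the allowed l_f values are {2, 4}.
For l_f = 2: m_f ∈ {m_i−1, m_i, m_i+1} ∩ [−2, 2] = {-2, -1} → 2 states.
For l_f = 4: m_f ∈ {m_i−1, m_i, m_i+1} ∩ [−4, 4] = {-3, -2, -1} → 3 states.
Total: 5.

5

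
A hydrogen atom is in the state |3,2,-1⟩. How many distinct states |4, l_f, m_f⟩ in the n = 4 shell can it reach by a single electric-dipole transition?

5

E1 requires Δl = ±1, so l_f ∈ {1, 3}; with 0 ≤ l_f ≤ n_f−1 = 3, the allowed l_f values are {1, 3}.
For l_f = 1: m_f ∈ {m_i−1, m_i, m_i+1} ∩ [−1, 1] = {-1, 0} → 2 states.
For l_f = 3: m_f ∈ {m_i−1, m_i, m_i+1} ∩ [−3, 3] = {-2, -1, 0} → 3 states.
Total: 5.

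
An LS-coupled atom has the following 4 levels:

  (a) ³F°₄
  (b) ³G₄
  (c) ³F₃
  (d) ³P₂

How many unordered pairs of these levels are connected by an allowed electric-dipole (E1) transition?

2

(a)–(b): allowed.
(a)–(c): allowed.
(a)–(d): forbidden (ΔL, ΔJ).
(b)–(c): forbidden (parity).
(b)–(d): forbidden (parity, ΔL, ΔJ).
(c)–(d): forbidden (parity, ΔL).
Allowed pairs: 2 of 6.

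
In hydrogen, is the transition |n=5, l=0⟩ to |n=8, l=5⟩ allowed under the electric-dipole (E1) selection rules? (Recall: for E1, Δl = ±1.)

Δl = 5 − 0 = +5; the E1 rule Δl = ±1 is fails.
The transition is electric-dipole forbidden.

forbidden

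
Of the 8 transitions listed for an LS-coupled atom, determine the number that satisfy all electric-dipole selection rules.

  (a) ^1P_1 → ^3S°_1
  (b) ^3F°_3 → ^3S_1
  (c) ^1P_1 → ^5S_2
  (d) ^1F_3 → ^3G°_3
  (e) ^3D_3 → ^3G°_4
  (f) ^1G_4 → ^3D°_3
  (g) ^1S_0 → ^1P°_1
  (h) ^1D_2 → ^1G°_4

1

(a) forbidden (ΔS fails)
(b) forbidden (ΔL, ΔJ fail)
(c) forbidden (parity, ΔS fail)
(d) forbidden (ΔS fails)
(e) forbidden (ΔL fails)
(f) forbidden (ΔS, ΔL fail)
(g) allowed
(h) forbidden (ΔL, ΔJ fail)
Total allowed: 1 of 8.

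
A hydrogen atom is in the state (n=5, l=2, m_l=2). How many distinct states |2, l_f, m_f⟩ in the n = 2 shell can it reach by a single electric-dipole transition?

E1 requires Δl = ±1, so l_f ∈ {1, 3}; with 0 ≤ l_f ≤ n_f−1 = 1, the allowed l_f values are {1}.
For l_f = 1: m_f ∈ {m_i−1, m_i, m_i+1} ∩ [−1, 1] = {1} → 1 state.
Total: 1.

1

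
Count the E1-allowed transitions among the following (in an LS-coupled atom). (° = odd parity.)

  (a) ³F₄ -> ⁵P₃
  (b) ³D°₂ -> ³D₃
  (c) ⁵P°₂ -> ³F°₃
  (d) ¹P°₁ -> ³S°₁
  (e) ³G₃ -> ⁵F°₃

1

(a) forbidden (parity, ΔS, ΔL fail)
(b) allowed
(c) forbidden (parity, ΔS, ΔL fail)
(d) forbidden (parity, ΔS fail)
(e) forbidden (ΔS fails)
Total allowed: 1 of 5.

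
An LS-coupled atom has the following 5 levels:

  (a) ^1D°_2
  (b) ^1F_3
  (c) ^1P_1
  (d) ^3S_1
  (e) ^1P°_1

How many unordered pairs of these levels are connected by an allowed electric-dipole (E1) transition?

(a)–(b): allowed.
(a)–(c): allowed.
(a)–(d): forbidden (ΔS, ΔL).
(a)–(e): forbidden (parity).
(b)–(c): forbidden (parity, ΔL, ΔJ).
(b)–(d): forbidden (parity, ΔS, ΔL, ΔJ).
(b)–(e): forbidden (ΔL, ΔJ).
(c)–(d): forbidden (parity, ΔS).
(c)–(e): allowed.
(d)–(e): forbidden (ΔS).
Allowed pairs: 3 of 10.

3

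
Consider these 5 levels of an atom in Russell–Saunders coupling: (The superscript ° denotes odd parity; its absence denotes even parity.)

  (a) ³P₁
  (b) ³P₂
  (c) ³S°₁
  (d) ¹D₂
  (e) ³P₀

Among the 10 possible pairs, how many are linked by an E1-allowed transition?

3

(a)–(b): forbidden (parity).
(a)–(c): allowed.
(a)–(d): forbidden (parity, ΔS).
(a)–(e): forbidden (parity).
(b)–(c): allowed.
(b)–(d): forbidden (parity, ΔS).
(b)–(e): forbidden (parity, ΔJ).
(c)–(d): forbidden (ΔS, ΔL).
(c)–(e): allowed.
(d)–(e): forbidden (parity, ΔS, ΔJ).
Allowed pairs: 3 of 10.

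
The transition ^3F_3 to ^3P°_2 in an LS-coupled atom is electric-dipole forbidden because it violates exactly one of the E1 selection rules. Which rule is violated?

Parity must change: even → odd — satisfied.
ΔL = 0, ±1 (not L=0↔0): L: 3 → 1, ΔL = -2 — violated.
ΔJ = 0, ±1 (not J=0↔0): J: 3 → 2, ΔJ = -1 — satisfied.
ΔS = 0: S: 1 → 1 — satisfied.

the ΔL = 0, ±1 rule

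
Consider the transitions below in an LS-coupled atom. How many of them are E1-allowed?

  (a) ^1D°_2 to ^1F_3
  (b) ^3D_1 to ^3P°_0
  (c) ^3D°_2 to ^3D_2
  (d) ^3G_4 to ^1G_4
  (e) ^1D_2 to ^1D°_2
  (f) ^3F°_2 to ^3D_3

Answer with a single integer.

5

(a) allowed
(b) allowed
(c) allowed
(d) forbidden (parity, ΔS fail)
(e) allowed
(f) allowed
Total allowed: 5 of 6.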